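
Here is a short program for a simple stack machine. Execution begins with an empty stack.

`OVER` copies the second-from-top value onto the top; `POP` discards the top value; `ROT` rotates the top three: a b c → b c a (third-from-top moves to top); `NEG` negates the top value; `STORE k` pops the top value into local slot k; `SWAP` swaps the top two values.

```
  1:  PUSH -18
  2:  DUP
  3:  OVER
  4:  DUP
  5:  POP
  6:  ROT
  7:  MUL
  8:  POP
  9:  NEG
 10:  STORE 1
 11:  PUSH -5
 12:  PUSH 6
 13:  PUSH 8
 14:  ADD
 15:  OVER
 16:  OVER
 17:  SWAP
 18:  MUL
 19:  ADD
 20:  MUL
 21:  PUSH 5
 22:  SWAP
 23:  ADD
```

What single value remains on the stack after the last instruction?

PUSH -18 : [-18]
DUP      : [-18, -18]
OVER     : [-18, -18, -18]
DUP      : [-18, -18, -18, -18]
POP      : [-18, -18, -18]
ROT      : [-18, -18, -18]
MUL      : [-18, 324]
POP      : [-18]
NEG      : [18]
STORE 1  : []
PUSH -5  : [-5]
PUSH 6   : [-5, 6]
PUSH 8   : [-5, 6, 8]
ADD      : [-5, 14]
OVER     : [-5, 14, -5]
OVER     : [-5, 14, -5, 14]
SWAP     : [-5, 14, 14, -5]
MUL      : [-5, 14, -70]
ADD      : [-5, -56]
MUL      : [280]
PUSH 5   : [280, 5]
SWAP     : [5, 280]
ADD      : [285]

285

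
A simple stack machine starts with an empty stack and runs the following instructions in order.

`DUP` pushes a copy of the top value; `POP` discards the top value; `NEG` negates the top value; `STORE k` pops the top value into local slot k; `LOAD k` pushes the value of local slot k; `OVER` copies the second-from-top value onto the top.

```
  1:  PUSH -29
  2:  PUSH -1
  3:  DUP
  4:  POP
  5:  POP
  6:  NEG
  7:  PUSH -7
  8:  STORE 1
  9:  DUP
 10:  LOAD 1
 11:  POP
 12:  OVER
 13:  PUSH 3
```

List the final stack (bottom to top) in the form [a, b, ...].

[29, 29, 29, 3]

PUSH -29 : -29
PUSH -1  : -29 -1
DUP      : -29 -1 -1
POP      : -29 -1
POP      : -29
NEG      : 29
PUSH -7  : 29 -7
STORE 1  : 29
DUP      : 29 29
LOAD 1   : 29 29 -7
POP      : 29 29
OVER     : 29 29 29
PUSH 3   : 29 29 29 3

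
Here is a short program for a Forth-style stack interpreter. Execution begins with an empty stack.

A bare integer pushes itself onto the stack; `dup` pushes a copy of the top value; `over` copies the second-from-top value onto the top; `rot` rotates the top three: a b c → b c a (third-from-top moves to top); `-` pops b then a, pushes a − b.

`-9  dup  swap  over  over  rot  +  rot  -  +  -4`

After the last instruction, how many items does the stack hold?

-9    -9
dup   -9 -9
swap  -9 -9
over  -9 -9 -9
over  -9 -9 -9 -9
rot   -9 -9 -9 -9
+     -9 -9 -18
rot   -9 -18 -9
-     -9 -9
+     -18
-4    -18 -4

2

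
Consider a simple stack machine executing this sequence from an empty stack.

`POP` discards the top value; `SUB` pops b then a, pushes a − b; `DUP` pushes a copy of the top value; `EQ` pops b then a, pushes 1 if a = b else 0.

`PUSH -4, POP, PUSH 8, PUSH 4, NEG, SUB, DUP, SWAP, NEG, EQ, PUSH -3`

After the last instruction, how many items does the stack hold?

PUSH -4 -> -4
POP     -> (empty)
PUSH 8  -> 8
PUSH 4  -> 8 4
NEG     -> 8 -4
SUB     -> 12
DUP     -> 12 12
SWAP    -> 12 12
NEG     -> 12 -12
EQ      -> 0
PUSH -3 -> 0 -3

2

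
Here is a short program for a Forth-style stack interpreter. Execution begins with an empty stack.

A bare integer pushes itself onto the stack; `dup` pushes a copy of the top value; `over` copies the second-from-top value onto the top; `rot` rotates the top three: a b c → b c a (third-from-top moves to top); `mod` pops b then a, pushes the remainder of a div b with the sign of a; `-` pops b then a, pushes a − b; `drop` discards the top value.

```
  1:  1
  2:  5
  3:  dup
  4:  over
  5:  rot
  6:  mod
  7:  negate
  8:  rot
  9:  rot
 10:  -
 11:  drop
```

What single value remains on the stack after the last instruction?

0

1      -> [1]
5      -> [1, 5]
dup    -> [1, 5, 5]
over   -> [1, 5, 5, 5]
rot    -> [1, 5, 5, 5]
mod    -> [1, 5, 0]
negate -> [1, 5, 0]
rot    -> [5, 0, 1]
rot    -> [0, 1, 5]
-      -> [0, -4]
drop   -> [0]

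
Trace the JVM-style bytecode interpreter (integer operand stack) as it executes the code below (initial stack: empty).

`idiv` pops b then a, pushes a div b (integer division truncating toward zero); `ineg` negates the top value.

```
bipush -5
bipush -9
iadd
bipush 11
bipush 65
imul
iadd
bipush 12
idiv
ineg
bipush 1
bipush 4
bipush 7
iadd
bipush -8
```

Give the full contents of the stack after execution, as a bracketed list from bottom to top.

[-58, 1, 11, -8]

bipush -5  -5
bipush -9  -5 -9
iadd       -14
bipush 11  -14 11
bipush 65  -14 11 65
imul       -14 715
iadd       701
bipush 12  701 12
idiv       58
ineg       -58
bipush 1   -58 1
bipush 4   -58 1 4
bipush 7   -58 1 4 7
iadd       -58 1 11
bipush -8  -58 1 11 -8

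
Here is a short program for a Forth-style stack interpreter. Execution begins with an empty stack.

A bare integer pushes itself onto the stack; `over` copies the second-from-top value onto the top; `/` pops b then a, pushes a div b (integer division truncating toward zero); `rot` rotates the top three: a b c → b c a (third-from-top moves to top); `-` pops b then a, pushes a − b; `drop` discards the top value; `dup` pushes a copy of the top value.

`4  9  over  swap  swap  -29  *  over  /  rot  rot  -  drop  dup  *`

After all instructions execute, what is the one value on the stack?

4    → [4]
9    → [4, 9]
over → [4, 9, 4]
swap → [4, 4, 9]
swap → [4, 9, 4]
-29  → [4, 9, 4, -29]
*    → [4, 9, -116]
over → [4, 9, -116, 9]
/    → [4, 9, -12]
rot  → [9, -12, 4]
rot  → [-12, 4, 9]
-    → [-12, -5]
drop → [-12]
dup  → [-12, -12]
*    → [144]

144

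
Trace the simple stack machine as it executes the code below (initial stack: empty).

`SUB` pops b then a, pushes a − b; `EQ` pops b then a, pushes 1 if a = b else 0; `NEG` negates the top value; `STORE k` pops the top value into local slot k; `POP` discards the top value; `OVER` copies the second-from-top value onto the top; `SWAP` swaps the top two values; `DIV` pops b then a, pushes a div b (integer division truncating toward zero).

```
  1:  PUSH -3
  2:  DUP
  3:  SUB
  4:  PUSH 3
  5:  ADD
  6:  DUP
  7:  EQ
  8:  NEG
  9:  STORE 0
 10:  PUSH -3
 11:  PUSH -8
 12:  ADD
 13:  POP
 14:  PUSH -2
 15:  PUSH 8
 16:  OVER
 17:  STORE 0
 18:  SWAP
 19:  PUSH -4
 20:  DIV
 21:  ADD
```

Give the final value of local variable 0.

PUSH -3  -3
DUP      -3 -3
SUB      0
PUSH 3   0 3
ADD      3
DUP      3 3
EQ       1
NEG      -1
STORE 0  (empty)
PUSH -3  -3
PUSH -8  -3 -8
ADD      -11
POP      (empty)
PUSH -2  -2
PUSH 8   -2 8
OVER     -2 8 -2
STORE 0  -2 8
SWAP     8 -2
PUSH -4  8 -2 -4
DIV      8 0
ADD      8

-2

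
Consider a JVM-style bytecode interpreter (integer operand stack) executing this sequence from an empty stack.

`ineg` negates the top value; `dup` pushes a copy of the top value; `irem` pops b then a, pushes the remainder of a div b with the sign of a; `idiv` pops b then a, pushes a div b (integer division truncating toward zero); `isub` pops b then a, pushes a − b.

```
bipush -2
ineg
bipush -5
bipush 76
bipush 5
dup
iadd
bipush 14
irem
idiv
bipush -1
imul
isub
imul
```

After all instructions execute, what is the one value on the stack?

bipush -2 : [-2]
ineg      : [2]
bipush -5 : [2, -5]
bipush 76 : [2, -5, 76]
bipush 5  : [2, -5, 76, 5]
dup       : [2, -5, 76, 5, 5]
iadd      : [2, -5, 76, 10]
bipush 14 : [2, -5, 76, 10, 14]
irem      : [2, -5, 76, 10]
idiv      : [2, -5, 7]
bipush -1 : [2, -5, 7, -1]
imul      : [2, -5, -7]
isub      : [2, 2]
imul      : [4]

4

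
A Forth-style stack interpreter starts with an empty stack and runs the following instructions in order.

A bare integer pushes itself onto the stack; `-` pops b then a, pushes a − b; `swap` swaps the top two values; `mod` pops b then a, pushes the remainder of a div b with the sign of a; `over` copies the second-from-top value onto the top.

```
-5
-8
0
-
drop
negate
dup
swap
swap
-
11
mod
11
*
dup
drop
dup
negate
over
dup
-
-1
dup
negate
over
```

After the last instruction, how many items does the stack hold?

-5     : [-5]
-8     : [-5, -8]
0      : [-5, -8, 0]
-      : [-5, -8]
drop   : [-5]
negate : [5]
dup    : [5, 5]
swap   : [5, 5]
swap   : [5, 5]
-      : [0]
11     : [0, 11]
mod    : [0]
11     : [0, 11]
*      : [0]
dup    : [0, 0]
drop   : [0]
dup    : [0, 0]
negate : [0, 0]
over   : [0, 0, 0]
dup    : [0, 0, 0, 0]
-      : [0, 0, 0]
-1     : [0, 0, 0, -1]
dup    : [0, 0, 0, -1, -1]
negate : [0, 0, 0, -1, 1]
over   : [0, 0, 0, -1, 1, -1]

6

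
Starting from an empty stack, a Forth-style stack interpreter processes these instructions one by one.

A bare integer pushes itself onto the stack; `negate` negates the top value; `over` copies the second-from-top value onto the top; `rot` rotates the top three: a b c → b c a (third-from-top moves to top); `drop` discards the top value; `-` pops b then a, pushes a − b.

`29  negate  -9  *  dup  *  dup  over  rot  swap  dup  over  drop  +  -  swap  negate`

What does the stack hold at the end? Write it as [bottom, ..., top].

29     -> [29]
negate -> [-29]
-9     -> [-29, -9]
*      -> [261]
dup    -> [261, 261]
*      -> [68121]
dup    -> [68121, 68121]
over   -> [68121, 68121, 68121]
rot    -> [68121, 68121, 68121]
swap   -> [68121, 68121, 68121]
dup    -> [68121, 68121, 68121, 68121]
over   -> [68121, 68121, 68121, 68121, 68121]
drop   -> [68121, 68121, 68121, 68121]
+      -> [68121, 68121, 136242]
-      -> [68121, -68121]
swap   -> [-68121, 68121]
negate -> [-68121, -68121]

[-68121, -68121]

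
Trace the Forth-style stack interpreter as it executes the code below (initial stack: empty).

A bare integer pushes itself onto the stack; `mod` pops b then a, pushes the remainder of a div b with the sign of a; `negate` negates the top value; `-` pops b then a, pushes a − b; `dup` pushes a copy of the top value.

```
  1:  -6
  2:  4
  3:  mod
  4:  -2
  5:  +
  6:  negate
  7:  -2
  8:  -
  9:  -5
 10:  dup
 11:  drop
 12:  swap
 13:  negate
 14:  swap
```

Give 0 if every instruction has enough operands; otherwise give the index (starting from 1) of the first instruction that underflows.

-6     -> -6
4      -> -6 4
mod    -> -2
-2     -> -2 -2
+      -> -4
negate -> 4
-2     -> 4 -2
-      -> 6
-5     -> 6 -5
dup    -> 6 -5 -5
drop   -> 6 -5
swap   -> -5 6
negate -> -5 -6
swap   -> -6 -5

0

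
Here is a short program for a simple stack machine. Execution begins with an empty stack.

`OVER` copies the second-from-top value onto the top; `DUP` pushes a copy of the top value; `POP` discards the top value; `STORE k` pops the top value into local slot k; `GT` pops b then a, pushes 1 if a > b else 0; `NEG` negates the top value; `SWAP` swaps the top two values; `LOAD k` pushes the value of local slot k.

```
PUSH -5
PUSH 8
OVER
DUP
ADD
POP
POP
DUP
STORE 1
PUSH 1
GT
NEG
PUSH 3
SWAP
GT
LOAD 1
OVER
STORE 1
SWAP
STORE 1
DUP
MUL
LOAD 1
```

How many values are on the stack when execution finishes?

PUSH -5 -> [-5]
PUSH 8  -> [-5, 8]
OVER    -> [-5, 8, -5]
DUP     -> [-5, 8, -5, -5]
ADD     -> [-5, 8, -10]
POP     -> [-5, 8]
POP     -> [-5]
DUP     -> [-5, -5]
STORE 1 -> [-5]
PUSH 1  -> [-5, 1]
GT      -> [0]
NEG     -> [0]
PUSH 3  -> [0, 3]
SWAP    -> [3, 0]
GT      -> [1]
LOAD 1  -> [1, -5]
OVER    -> [1, -5, 1]
STORE 1 -> [1, -5]
SWAP    -> [-5, 1]
STORE 1 -> [-5]
DUP     -> [-5, -5]
MUL     -> [25]
LOAD 1  -> [25, 1]

2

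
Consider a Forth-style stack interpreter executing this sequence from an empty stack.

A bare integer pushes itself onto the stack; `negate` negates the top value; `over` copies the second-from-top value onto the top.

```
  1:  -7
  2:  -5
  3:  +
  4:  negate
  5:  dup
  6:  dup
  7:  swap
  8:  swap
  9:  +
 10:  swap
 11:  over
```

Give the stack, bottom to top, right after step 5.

[12, 12]

-7     : [-7]
-5     : [-7, -5]
+      : [-12]
negate : [12]
dup    : [12, 12]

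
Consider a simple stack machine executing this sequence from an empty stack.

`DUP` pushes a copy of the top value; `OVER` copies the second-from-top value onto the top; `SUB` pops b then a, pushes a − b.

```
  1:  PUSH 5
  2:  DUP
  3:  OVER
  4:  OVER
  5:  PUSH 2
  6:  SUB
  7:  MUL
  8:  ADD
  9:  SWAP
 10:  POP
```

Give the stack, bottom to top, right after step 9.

PUSH 5 → [5]
DUP    → [5, 5]
OVER   → [5, 5, 5]
OVER   → [5, 5, 5, 5]
PUSH 2 → [5, 5, 5, 5, 2]
SUB    → [5, 5, 5, 3]
MUL    → [5, 5, 15]
ADD    → [5, 20]
SWAP   → [20, 5]

[20, 5]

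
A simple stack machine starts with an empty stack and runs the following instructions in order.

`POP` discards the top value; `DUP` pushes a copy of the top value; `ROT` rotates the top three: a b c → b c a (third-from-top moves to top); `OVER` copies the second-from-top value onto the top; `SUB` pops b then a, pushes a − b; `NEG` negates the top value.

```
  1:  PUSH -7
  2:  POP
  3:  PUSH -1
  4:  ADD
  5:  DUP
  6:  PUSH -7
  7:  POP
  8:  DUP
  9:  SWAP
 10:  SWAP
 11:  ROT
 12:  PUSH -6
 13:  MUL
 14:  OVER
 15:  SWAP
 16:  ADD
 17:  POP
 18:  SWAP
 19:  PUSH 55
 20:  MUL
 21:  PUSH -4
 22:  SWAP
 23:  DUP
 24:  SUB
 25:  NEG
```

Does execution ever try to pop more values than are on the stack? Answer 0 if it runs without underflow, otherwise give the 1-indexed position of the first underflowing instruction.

PUSH -7 : -7
POP     : (empty)
PUSH -1 : -1
ADD  — needs 2 operands, stack has 1 → underflow

4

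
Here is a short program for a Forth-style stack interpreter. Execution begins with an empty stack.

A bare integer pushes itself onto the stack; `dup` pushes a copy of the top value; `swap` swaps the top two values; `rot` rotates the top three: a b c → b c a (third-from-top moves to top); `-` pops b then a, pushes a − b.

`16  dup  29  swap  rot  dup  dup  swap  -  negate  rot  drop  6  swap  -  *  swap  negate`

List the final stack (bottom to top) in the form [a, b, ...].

[96, -29]

16      [16]
dup     [16, 16]
29      [16, 16, 29]
swap    [16, 29, 16]
rot     [29, 16, 16]
dup     [29, 16, 16, 16]
dup     [29, 16, 16, 16, 16]
swap    [29, 16, 16, 16, 16]
-       [29, 16, 16, 0]
negate  [29, 16, 16, 0]
rot     [29, 16, 0, 16]
drop    [29, 16, 0]
6       [29, 16, 0, 6]
swap    [29, 16, 6, 0]
-       [29, 16, 6]
*       [29, 96]
swap    [96, 29]
negate  [96, -29]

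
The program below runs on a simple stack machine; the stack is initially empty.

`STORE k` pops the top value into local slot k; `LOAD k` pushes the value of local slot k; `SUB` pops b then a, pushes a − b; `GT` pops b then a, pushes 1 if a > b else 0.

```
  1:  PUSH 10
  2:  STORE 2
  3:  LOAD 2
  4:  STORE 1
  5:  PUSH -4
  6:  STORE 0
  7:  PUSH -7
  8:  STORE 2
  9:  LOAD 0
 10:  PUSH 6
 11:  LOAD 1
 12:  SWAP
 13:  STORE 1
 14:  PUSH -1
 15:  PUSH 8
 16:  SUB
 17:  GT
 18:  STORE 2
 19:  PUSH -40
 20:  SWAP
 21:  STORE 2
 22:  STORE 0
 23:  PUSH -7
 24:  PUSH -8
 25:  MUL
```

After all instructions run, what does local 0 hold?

PUSH 10  : 10
STORE 2  : (empty)
LOAD 2   : 10
STORE 1  : (empty)
PUSH -4  : -4
STORE 0  : (empty)
PUSH -7  : -7
STORE 2  : (empty)
LOAD 0   : -4
PUSH 6   : -4 6
LOAD 1   : -4 6 10
SWAP     : -4 10 6
STORE 1  : -4 10
PUSH -1  : -4 10 -1
PUSH 8   : -4 10 -1 8
SUB      : -4 10 -9
GT       : -4 1
STORE 2  : -4
PUSH -40 : -4 -40
SWAP     : -40 -4
STORE 2  : -40
STORE 0  : (empty)
PUSH -7  : -7
PUSH -8  : -7 -8
MUL      : 56

-40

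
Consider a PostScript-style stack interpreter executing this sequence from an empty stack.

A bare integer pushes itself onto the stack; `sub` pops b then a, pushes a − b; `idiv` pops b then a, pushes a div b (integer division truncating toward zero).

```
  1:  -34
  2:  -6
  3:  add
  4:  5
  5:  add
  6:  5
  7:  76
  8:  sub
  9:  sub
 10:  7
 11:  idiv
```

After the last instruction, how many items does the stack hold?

1

-34   -34
-6    -34 -6
add   -40
5     -40 5
add   -35
5     -35 5
76    -35 5 76
sub   -35 -71
sub   36
7     36 7
idiv  5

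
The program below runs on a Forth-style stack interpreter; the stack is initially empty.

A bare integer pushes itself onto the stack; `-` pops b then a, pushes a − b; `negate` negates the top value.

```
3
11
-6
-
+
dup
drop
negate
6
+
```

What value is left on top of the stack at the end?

-14

3      -> [3]
11     -> [3, 11]
-6     -> [3, 11, -6]
-      -> [3, 17]
+      -> [20]
dup    -> [20, 20]
drop   -> [20]
negate -> [-20]
6      -> [-20, 6]
+      -> [-14]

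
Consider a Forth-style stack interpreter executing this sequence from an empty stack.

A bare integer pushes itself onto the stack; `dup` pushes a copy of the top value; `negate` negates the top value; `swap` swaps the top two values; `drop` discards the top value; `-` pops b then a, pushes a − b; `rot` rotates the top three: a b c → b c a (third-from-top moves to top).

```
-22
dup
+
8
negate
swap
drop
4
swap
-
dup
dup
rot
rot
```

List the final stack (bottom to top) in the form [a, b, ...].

-22     -22
dup     -22 -22
+       -44
8       -44 8
negate  -44 -8
swap    -8 -44
drop    -8
4       -8 4
swap    4 -8
-       12
dup     12 12
dup     12 12 12
rot     12 12 12
rot     12 12 12

[12, 12, 12]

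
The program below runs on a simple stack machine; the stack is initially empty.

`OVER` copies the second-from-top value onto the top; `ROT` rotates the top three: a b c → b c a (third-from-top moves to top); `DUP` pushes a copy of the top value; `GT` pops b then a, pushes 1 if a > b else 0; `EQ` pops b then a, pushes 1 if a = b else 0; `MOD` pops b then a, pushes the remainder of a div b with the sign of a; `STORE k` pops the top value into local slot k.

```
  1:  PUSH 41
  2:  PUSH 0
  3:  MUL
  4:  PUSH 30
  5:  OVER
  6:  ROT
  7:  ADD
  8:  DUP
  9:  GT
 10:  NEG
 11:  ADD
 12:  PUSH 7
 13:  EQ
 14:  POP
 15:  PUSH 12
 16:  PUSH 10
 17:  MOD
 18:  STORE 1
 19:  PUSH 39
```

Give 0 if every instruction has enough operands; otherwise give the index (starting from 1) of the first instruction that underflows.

PUSH 41 : 41
PUSH 0  : 41 0
MUL     : 0
PUSH 30 : 0 30
OVER    : 0 30 0
ROT     : 30 0 0
ADD     : 30 0
DUP     : 30 0 0
GT      : 30 0
NEG     : 30 0
ADD     : 30
PUSH 7  : 30 7
EQ      : 0
POP     : (empty)
PUSH 12 : 12
PUSH 10 : 12 10
MOD     : 2
STORE 1 : (empty)
PUSH 39 : 39

0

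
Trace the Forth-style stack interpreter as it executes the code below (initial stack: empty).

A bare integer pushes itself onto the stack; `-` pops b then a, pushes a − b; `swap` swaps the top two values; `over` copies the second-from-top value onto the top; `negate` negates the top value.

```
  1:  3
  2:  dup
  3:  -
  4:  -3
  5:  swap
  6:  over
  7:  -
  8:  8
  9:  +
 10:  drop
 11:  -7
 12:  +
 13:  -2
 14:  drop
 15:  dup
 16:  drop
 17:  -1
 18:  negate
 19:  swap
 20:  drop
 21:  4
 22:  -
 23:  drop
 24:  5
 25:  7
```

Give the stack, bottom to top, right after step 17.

[-10, -1]

3    -> [3]
dup  -> [3, 3]
-    -> [0]
-3   -> [0, -3]
swap -> [-3, 0]
over -> [-3, 0, -3]
-    -> [-3, 3]
8    -> [-3, 3, 8]
+    -> [-3, 11]
drop -> [-3]
-7   -> [-3, -7]
+    -> [-10]
-2   -> [-10, -2]
drop -> [-10]
dup  -> [-10, -10]
drop -> [-10]
-1   -> [-10, -1]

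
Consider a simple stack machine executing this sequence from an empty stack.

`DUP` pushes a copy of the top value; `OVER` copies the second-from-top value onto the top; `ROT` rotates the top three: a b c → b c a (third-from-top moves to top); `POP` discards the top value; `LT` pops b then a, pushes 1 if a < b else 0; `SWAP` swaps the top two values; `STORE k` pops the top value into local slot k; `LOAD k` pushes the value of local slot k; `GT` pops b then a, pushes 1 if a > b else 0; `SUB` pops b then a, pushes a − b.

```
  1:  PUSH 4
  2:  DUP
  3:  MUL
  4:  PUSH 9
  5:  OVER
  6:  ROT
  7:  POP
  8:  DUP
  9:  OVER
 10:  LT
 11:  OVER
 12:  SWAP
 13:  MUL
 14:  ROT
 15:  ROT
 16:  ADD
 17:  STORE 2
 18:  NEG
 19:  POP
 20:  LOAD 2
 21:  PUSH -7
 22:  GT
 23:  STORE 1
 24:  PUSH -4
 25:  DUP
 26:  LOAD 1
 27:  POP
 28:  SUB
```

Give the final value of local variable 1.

PUSH 4   4
DUP      4 4
MUL      16
PUSH 9   16 9
OVER     16 9 16
ROT      9 16 16
POP      9 16
DUP      9 16 16
OVER     9 16 16 16
LT       9 16 0
OVER     9 16 0 16
SWAP     9 16 16 0
MUL      9 16 0
ROT      16 0 9
ROT      0 9 16
ADD      0 25
STORE 2  0
NEG      0
POP      (empty)
LOAD 2   25
PUSH -7  25 -7
GT       1
STORE 1  (empty)
PUSH -4  -4
DUP      -4 -4
LOAD 1   -4 -4 1
POP      -4 -4
SUB      0

1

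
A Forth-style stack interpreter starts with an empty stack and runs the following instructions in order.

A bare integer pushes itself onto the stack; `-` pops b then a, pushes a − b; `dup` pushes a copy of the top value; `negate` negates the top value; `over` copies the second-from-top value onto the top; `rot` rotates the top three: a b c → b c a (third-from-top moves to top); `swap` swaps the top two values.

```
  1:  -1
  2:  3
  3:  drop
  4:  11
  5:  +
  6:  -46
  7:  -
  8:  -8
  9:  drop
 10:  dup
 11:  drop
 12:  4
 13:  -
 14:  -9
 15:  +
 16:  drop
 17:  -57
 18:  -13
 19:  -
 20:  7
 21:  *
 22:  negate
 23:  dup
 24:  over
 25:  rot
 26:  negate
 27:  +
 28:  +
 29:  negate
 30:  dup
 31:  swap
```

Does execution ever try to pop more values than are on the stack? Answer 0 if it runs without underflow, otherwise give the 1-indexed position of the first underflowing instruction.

-1     : [-1]
3      : [-1, 3]
drop   : [-1]
11     : [-1, 11]
+      : [10]
-46    : [10, -46]
-      : [56]
-8     : [56, -8]
drop   : [56]
dup    : [56, 56]
drop   : [56]
4      : [56, 4]
-      : [52]
-9     : [52, -9]
+      : [43]
drop   : []
-57    : [-57]
-13    : [-57, -13]
-      : [-44]
7      : [-44, 7]
*      : [-308]
negate : [308]
dup    : [308, 308]
over   : [308, 308, 308]
rot    : [308, 308, 308]
negate : [308, 308, -308]
+      : [308, 0]
+      : [308]
negate : [-308]
dup    : [-308, -308]
swap   : [-308, -308]

0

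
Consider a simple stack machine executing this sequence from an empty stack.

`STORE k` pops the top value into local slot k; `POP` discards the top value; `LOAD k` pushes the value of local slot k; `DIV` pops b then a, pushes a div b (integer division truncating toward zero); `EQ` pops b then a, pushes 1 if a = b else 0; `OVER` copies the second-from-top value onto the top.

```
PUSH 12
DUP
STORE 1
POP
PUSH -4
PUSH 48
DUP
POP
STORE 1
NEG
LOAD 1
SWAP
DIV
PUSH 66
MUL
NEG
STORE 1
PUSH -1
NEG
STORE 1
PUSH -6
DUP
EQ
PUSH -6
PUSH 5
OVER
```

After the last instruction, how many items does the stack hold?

4

PUSH 12 : 12
DUP     : 12 12
STORE 1 : 12
POP     : (empty)
PUSH -4 : -4
PUSH 48 : -4 48
DUP     : -4 48 48
POP     : -4 48
STORE 1 : -4
NEG     : 4
LOAD 1  : 4 48
SWAP    : 48 4
DIV     : 12
PUSH 66 : 12 66
MUL     : 792
NEG     : -792
STORE 1 : (empty)
PUSH -1 : -1
NEG     : 1
STORE 1 : (empty)
PUSH -6 : -6
DUP     : -6 -6
EQ      : 1
PUSH -6 : 1 -6
PUSH 5  : 1 -6 5
OVER    : 1 -6 5 -6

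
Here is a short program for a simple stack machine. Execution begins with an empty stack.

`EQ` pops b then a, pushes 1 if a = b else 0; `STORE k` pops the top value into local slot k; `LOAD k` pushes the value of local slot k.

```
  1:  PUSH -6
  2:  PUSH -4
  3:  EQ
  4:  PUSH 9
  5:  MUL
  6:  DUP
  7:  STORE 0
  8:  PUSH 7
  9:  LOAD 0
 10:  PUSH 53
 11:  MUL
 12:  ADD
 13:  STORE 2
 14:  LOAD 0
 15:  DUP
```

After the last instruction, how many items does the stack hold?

PUSH -6 → -6
PUSH -4 → -6 -4
EQ      → 0
PUSH 9  → 0 9
MUL     → 0
DUP     → 0 0
STORE 0 → 0
PUSH 7  → 0 7
LOAD 0  → 0 7 0
PUSH 53 → 0 7 0 53
MUL     → 0 7 0
ADD     → 0 7
STORE 2 → 0
LOAD 0  → 0 0
DUP     → 0 0 0

3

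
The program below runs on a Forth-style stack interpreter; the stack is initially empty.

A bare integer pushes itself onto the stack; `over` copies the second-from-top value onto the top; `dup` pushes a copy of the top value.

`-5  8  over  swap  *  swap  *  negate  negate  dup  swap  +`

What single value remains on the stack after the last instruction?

400

-5     : -5
8      : -5 8
over   : -5 8 -5
swap   : -5 -5 8
*      : -5 -40
swap   : -40 -5
*      : 200
negate : -200
negate : 200
dup    : 200 200
swap   : 200 200
+      : 400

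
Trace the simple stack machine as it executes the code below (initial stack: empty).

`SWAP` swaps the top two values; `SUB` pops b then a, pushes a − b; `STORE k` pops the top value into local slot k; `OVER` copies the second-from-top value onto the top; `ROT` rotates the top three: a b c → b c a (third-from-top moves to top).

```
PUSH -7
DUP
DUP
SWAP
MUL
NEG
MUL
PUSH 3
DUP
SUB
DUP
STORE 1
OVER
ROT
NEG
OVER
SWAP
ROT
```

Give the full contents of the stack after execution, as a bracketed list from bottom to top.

[0, 343, -343, 343]

PUSH -7 : -7
DUP     : -7 -7
DUP     : -7 -7 -7
SWAP    : -7 -7 -7
MUL     : -7 49
NEG     : -7 -49
MUL     : 343
PUSH 3  : 343 3
DUP     : 343 3 3
SUB     : 343 0
DUP     : 343 0 0
STORE 1 : 343 0
OVER    : 343 0 343
ROT     : 0 343 343
NEG     : 0 343 -343
OVER    : 0 343 -343 343
SWAP    : 0 343 343 -343
ROT     : 0 343 -343 343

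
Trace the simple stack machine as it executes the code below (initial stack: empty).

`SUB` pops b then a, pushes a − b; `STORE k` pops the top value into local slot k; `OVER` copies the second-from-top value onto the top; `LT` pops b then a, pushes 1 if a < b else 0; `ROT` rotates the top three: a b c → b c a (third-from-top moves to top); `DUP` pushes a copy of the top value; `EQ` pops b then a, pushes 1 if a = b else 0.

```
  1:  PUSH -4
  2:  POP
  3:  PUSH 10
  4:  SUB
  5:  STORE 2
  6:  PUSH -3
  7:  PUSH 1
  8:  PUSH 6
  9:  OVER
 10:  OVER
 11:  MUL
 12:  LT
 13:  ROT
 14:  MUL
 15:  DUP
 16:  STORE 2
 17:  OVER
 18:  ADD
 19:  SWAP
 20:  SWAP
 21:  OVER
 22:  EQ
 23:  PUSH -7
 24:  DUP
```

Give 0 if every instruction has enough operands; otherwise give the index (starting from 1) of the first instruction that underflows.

4

PUSH -4  -4
POP      (empty)
PUSH 10  10
SUB  — needs 2 operands, stack has 1 → underflow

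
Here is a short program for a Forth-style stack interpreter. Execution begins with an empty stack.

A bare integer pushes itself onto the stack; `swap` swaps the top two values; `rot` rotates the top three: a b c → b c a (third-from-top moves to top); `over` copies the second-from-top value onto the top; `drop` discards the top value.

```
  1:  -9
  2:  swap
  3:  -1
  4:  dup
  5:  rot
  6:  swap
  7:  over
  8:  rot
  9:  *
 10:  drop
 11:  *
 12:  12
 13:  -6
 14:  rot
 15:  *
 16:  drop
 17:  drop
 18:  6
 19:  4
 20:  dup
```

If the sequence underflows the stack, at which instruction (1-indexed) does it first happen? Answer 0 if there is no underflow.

-9 : [-9]
swap  — needs 2 operands, stack has 1 → underflow

2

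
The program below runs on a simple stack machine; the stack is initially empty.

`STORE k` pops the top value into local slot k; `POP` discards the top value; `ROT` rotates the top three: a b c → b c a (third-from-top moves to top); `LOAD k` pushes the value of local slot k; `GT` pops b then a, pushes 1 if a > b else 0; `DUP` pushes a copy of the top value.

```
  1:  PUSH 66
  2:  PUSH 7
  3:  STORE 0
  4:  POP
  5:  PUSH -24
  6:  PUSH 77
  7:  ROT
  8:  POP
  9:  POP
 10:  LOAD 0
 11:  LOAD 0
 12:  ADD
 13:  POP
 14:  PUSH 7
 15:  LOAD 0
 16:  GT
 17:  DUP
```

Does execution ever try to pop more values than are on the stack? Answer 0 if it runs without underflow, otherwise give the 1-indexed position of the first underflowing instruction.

7

PUSH 66   66
PUSH 7    66 7
STORE 0   66
POP       (empty)
PUSH -24  -24
PUSH 77   -24 77
ROT  — needs 3 operands, stack has 2 → underflow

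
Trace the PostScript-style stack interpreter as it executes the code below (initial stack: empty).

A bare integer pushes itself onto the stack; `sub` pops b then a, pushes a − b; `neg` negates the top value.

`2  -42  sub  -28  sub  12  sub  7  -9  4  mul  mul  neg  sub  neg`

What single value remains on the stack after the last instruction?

192

2   -> [2]
-42 -> [2, -42]
sub -> [44]
-28 -> [44, -28]
sub -> [72]
12  -> [72, 12]
sub -> [60]
7   -> [60, 7]
-9  -> [60, 7, -9]
4   -> [60, 7, -9, 4]
mul -> [60, 7, -36]
mul -> [60, -252]
neg -> [60, 252]
sub -> [-192]
neg -> [192]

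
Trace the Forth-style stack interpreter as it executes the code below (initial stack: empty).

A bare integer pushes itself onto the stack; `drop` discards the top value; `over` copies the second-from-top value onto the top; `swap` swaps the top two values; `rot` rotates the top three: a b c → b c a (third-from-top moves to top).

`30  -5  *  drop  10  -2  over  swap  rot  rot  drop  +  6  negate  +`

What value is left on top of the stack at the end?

2

30     → 30
-5     → 30 -5
*      → -150
drop   → (empty)
10     → 10
-2     → 10 -2
over   → 10 -2 10
swap   → 10 10 -2
rot    → 10 -2 10
rot    → -2 10 10
drop   → -2 10
+      → 8
6      → 8 6
negate → 8 -6
+      → 2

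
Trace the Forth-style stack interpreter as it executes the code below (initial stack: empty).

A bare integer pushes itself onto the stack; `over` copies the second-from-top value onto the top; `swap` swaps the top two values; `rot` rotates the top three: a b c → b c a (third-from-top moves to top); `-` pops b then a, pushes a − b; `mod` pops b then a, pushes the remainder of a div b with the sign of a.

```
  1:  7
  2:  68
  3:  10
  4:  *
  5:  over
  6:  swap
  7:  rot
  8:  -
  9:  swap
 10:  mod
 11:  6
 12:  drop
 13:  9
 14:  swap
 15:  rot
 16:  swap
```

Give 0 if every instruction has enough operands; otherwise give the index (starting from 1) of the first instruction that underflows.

7    -> 7
68   -> 7 68
10   -> 7 68 10
*    -> 7 680
over -> 7 680 7
swap -> 7 7 680
rot  -> 7 680 7
-    -> 7 673
swap -> 673 7
mod  -> 1
6    -> 1 6
drop -> 1
9    -> 1 9
swap -> 9 1
rot  — needs 3 operands, stack has 2 → underflow

15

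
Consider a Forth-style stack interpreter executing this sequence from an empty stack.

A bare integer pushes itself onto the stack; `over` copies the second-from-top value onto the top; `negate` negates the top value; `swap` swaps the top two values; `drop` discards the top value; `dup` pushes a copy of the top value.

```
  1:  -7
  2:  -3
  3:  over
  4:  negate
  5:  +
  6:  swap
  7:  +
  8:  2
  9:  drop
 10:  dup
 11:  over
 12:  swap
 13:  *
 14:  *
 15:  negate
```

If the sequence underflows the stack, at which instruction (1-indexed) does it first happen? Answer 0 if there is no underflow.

-7     -> [-7]
-3     -> [-7, -3]
over   -> [-7, -3, -7]
negate -> [-7, -3, 7]
+      -> [-7, 4]
swap   -> [4, -7]
+      -> [-3]
2      -> [-3, 2]
drop   -> [-3]
dup    -> [-3, -3]
over   -> [-3, -3, -3]
swap   -> [-3, -3, -3]
*      -> [-3, 9]
*      -> [-27]
negate -> [27]

0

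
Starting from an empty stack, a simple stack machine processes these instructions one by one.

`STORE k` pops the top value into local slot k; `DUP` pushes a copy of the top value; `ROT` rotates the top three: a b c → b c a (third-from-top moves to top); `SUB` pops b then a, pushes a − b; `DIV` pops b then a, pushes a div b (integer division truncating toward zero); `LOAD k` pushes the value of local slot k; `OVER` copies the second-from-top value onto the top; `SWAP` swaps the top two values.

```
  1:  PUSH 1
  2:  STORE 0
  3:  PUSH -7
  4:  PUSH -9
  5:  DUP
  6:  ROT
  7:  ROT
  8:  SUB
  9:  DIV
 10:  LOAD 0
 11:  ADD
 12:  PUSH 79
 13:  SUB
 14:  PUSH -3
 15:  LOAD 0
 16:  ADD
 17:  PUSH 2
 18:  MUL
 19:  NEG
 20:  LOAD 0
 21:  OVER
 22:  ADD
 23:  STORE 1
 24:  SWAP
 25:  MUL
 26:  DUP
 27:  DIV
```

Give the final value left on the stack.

PUSH 1  → [1]
STORE 0 → []
PUSH -7 → [-7]
PUSH -9 → [-7, -9]
DUP     → [-7, -9, -9]
ROT     → [-9, -9, -7]
ROT     → [-9, -7, -9]
SUB     → [-9, 2]
DIV     → [-4]
LOAD 0  → [-4, 1]
ADD     → [-3]
PUSH 79 → [-3, 79]
SUB     → [-82]
PUSH -3 → [-82, -3]
LOAD 0  → [-82, -3, 1]
ADD     → [-82, -2]
PUSH 2  → [-82, -2, 2]
MUL     → [-82, -4]
NEG     → [-82, 4]
LOAD 0  → [-82, 4, 1]
OVER    → [-82, 4, 1, 4]
ADD     → [-82, 4, 5]
STORE 1 → [-82, 4]
SWAP    → [4, -82]
MUL     → [-328]
DUP     → [-328, -328]
DIV     → [1]

1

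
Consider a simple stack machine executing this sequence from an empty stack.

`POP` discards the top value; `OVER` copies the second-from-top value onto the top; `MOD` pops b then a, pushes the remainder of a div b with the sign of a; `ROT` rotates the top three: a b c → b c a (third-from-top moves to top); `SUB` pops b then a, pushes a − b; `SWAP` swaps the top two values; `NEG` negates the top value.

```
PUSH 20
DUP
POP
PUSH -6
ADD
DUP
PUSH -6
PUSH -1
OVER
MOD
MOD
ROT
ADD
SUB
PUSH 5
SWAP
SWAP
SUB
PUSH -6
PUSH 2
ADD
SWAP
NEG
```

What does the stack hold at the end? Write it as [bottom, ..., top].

[-4, 5]

PUSH 20 : [20]
DUP     : [20, 20]
POP     : [20]
PUSH -6 : [20, -6]
ADD     : [14]
DUP     : [14, 14]
PUSH -6 : [14, 14, -6]
PUSH -1 : [14, 14, -6, -1]
OVER    : [14, 14, -6, -1, -6]
MOD     : [14, 14, -6, -1]
MOD     : [14, 14, 0]
ROT     : [14, 0, 14]
ADD     : [14, 14]
SUB     : [0]
PUSH 5  : [0, 5]
SWAP    : [5, 0]
SWAP    : [0, 5]
SUB     : [-5]
PUSH -6 : [-5, -6]
PUSH 2  : [-5, -6, 2]
ADD     : [-5, -4]
SWAP    : [-4, -5]
NEG     : [-4, 5]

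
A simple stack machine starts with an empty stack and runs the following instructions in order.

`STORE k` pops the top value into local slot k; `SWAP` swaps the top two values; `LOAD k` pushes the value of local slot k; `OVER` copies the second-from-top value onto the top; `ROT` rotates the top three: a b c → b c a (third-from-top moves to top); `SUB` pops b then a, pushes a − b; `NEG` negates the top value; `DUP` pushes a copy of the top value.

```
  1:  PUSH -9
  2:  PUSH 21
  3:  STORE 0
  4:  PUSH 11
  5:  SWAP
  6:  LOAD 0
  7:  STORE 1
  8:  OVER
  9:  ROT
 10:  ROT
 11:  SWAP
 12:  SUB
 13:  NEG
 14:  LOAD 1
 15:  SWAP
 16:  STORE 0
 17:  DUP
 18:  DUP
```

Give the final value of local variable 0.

20

PUSH -9 : [-9]
PUSH 21 : [-9, 21]
STORE 0 : [-9]
PUSH 11 : [-9, 11]
SWAP    : [11, -9]
LOAD 0  : [11, -9, 21]
STORE 1 : [11, -9]
OVER    : [11, -9, 11]
ROT     : [-9, 11, 11]
ROT     : [11, 11, -9]
SWAP    : [11, -9, 11]
SUB     : [11, -20]
NEG     : [11, 20]
LOAD 1  : [11, 20, 21]
SWAP    : [11, 21, 20]
STORE 0 : [11, 21]
DUP     : [11, 21, 21]
DUP     : [11, 21, 21, 21]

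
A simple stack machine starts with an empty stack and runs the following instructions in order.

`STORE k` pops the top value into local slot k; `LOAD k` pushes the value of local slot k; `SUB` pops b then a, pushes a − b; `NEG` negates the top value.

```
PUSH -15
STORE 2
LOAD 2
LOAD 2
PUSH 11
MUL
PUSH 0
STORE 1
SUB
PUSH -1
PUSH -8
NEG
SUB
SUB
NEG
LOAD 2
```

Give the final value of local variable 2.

-15

PUSH -15 -> [-15]
STORE 2  -> []
LOAD 2   -> [-15]
LOAD 2   -> [-15, -15]
PUSH 11  -> [-15, -15, 11]
MUL      -> [-15, -165]
PUSH 0   -> [-15, -165, 0]
STORE 1  -> [-15, -165]
SUB      -> [150]
PUSH -1  -> [150, -1]
PUSH -8  -> [150, -1, -8]
NEG      -> [150, -1, 8]
SUB      -> [150, -9]
SUB      -> [159]
NEG      -> [-159]
LOAD 2   -> [-159, -15]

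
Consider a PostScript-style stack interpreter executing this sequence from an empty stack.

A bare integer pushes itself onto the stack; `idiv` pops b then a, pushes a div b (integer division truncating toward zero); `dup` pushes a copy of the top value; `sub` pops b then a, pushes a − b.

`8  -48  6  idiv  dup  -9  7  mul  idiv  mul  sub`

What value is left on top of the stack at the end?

8

8     8
-48   8 -48
6     8 -48 6
idiv  8 -8
dup   8 -8 -8
-9    8 -8 -8 -9
7     8 -8 -8 -9 7
mul   8 -8 -8 -63
idiv  8 -8 0
mul   8 0
sub   8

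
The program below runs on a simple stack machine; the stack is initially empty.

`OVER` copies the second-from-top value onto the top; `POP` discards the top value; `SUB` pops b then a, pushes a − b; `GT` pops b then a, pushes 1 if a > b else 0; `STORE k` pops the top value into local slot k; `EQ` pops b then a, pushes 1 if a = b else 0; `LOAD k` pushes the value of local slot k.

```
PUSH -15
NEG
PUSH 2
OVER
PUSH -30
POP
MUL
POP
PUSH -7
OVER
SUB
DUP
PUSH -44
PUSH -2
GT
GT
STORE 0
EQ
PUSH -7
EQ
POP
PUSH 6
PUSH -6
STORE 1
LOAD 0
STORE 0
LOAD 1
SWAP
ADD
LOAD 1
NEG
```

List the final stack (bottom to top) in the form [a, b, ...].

[0, 6]

PUSH -15 → [-15]
NEG      → [15]
PUSH 2   → [15, 2]
OVER     → [15, 2, 15]
PUSH -30 → [15, 2, 15, -30]
POP      → [15, 2, 15]
MUL      → [15, 30]
POP      → [15]
PUSH -7  → [15, -7]
OVER     → [15, -7, 15]
SUB      → [15, -22]
DUP      → [15, -22, -22]
PUSH -44 → [15, -22, -22, -44]
PUSH -2  → [15, -22, -22, -44, -2]
GT       → [15, -22, -22, 0]
GT       → [15, -22, 0]
STORE 0  → [15, -22]
EQ       → [0]
PUSH -7  → [0, -7]
EQ       → [0]
POP      → []
PUSH 6   → [6]
PUSH -6  → [6, -6]
STORE 1  → [6]
LOAD 0   → [6, 0]
STORE 0  → [6]
LOAD 1   → [6, -6]
SWAP     → [-6, 6]
ADD      → [0]
LOAD 1   → [0, -6]
NEG      → [0, 6]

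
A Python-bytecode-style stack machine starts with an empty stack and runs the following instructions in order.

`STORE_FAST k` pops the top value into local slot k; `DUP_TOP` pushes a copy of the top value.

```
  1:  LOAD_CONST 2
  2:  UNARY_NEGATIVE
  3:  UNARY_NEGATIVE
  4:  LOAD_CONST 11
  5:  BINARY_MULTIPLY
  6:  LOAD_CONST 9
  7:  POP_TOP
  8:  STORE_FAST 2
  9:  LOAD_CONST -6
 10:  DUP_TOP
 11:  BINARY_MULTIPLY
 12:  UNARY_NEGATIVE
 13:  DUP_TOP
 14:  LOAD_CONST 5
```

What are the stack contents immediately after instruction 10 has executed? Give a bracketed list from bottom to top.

[-6, -6]

LOAD_CONST 2    → [2]
UNARY_NEGATIVE  → [-2]
UNARY_NEGATIVE  → [2]
LOAD_CONST 11   → [2, 11]
BINARY_MULTIPLY → [22]
LOAD_CONST 9    → [22, 9]
POP_TOP         → [22]
STORE_FAST 2    → []
LOAD_CONST -6   → [-6]
DUP_TOP         → [-6, -6]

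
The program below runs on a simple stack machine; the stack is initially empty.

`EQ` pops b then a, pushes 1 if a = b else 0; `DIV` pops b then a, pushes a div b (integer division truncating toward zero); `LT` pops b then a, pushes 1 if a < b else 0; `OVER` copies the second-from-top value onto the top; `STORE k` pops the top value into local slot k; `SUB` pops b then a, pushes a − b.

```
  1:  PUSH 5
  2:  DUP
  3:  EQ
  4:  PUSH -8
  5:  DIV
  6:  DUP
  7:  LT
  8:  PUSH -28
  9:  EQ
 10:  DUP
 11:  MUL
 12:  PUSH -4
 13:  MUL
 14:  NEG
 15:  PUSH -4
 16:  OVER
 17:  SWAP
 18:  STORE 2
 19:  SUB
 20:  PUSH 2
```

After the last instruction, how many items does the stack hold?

2

PUSH 5   : [5]
DUP      : [5, 5]
EQ       : [1]
PUSH -8  : [1, -8]
DIV      : [0]
DUP      : [0, 0]
LT       : [0]
PUSH -28 : [0, -28]
EQ       : [0]
DUP      : [0, 0]
MUL      : [0]
PUSH -4  : [0, -4]
MUL      : [0]
NEG      : [0]
PUSH -4  : [0, -4]
OVER     : [0, -4, 0]
SWAP     : [0, 0, -4]
STORE 2  : [0, 0]
SUB      : [0]
PUSH 2   : [0, 2]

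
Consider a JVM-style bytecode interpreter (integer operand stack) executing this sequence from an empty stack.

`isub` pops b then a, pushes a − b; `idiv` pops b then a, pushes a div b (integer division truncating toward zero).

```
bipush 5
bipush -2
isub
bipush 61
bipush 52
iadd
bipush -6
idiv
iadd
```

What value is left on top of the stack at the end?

bipush 5  -> 5
bipush -2 -> 5 -2
isub      -> 7
bipush 61 -> 7 61
bipush 52 -> 7 61 52
iadd      -> 7 113
bipush -6 -> 7 113 -6
idiv      -> 7 -18
iadd      -> -11

-11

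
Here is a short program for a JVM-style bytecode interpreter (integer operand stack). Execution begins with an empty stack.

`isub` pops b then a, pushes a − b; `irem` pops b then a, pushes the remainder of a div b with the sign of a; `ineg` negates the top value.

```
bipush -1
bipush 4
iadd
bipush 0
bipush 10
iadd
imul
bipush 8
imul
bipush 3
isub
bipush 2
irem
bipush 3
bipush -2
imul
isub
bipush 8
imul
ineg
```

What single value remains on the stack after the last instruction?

bipush -1 : [-1]
bipush 4  : [-1, 4]
iadd      : [3]
bipush 0  : [3, 0]
bipush 10 : [3, 0, 10]
iadd      : [3, 10]
imul      : [30]
bipush 8  : [30, 8]
imul      : [240]
bipush 3  : [240, 3]
isub      : [237]
bipush 2  : [237, 2]
irem      : [1]
bipush 3  : [1, 3]
bipush -2 : [1, 3, -2]
imul      : [1, -6]
isub      : [7]
bipush 8  : [7, 8]
imul      : [56]
ineg      : [-56]

-56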